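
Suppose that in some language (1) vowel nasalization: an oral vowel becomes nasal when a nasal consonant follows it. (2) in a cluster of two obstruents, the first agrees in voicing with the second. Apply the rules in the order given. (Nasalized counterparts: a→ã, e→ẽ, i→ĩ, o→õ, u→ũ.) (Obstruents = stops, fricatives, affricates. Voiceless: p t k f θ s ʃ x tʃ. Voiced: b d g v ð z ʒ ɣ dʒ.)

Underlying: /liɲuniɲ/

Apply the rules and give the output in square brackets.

Rule 1: /i/ before nasal /ɲ/ → [ĩ]
Rule 1: /u/ before nasal /n/ → [ũ]
Rule 1: /i/ before nasal /ɲ/ → [ĩ]
After rule 1: lĩɲũnĩɲ
Rule 2: no segment meets the rule's conditions; no change.

[lĩɲũnĩɲ]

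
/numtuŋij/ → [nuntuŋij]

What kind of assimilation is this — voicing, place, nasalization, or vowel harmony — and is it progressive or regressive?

place assimilation, regressive

/m/→[n].
Each target copies a feature from the following segment, so the direction is regressive.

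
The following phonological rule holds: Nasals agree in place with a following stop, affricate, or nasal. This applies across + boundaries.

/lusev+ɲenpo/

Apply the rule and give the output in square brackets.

[lusev+ɲempo]

/n/ before /p/ (labial) → [m]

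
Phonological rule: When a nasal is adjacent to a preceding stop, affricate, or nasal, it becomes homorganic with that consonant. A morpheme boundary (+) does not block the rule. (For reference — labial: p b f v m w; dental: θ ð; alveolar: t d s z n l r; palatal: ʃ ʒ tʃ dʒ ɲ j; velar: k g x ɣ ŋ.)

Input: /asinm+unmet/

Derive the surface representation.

[asinn+unnet]

/m/ after /n/ (alveolar) → [n]
/m/ after /n/ (alveolar) → [n]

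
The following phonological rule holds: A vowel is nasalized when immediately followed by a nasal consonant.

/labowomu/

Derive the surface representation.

/o/ before nasal /m/ → [õ]

[labowõmu]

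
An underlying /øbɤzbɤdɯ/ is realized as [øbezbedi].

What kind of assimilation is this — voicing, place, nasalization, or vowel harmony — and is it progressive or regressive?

/ɤ/→[e] /ɤ/→[e] /ɯ/→[i].
Vowels agree with the first vowel, so the harmony is progressive.

vowel harmony, progressive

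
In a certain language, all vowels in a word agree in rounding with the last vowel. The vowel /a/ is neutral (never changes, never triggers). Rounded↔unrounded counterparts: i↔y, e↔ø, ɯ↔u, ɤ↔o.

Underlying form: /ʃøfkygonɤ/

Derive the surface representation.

/ø/ harmonizes with /ɤ/ ([-round]) → [e]
/y/ harmonizes with /ɤ/ ([-round]) → [i]
/o/ harmonizes with /ɤ/ ([-round]) → [ɤ]

[ʃefkigɤnɤ]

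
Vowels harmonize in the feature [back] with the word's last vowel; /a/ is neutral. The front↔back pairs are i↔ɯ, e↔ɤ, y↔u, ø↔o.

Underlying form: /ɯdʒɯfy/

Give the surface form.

[idʒify]

/ɯ/ harmonizes with /y/ ([-back]) → [i]
/ɯ/ harmonizes with /y/ ([-back]) → [i]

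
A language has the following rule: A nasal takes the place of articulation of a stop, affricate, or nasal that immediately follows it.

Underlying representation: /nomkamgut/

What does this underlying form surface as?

[noŋkaŋgut]

/m/ before /k/ (velar) → [ŋ]
/m/ before /g/ (velar) → [ŋ]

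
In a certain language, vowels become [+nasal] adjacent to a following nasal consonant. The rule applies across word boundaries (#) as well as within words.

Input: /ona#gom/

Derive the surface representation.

/o/ before nasal /n/ → [õ]
/o/ before nasal /m/ → [õ]

[õna#gõm]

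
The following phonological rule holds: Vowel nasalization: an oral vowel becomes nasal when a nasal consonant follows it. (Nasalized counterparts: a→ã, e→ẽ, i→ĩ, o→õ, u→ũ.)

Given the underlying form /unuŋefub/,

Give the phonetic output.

/u/ before nasal /n/ → [ũ]
/u/ before nasal /ŋ/ → [ũ]

[ũnũŋefub]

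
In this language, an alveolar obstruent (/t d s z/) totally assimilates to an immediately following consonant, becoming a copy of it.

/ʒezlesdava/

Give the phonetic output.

/z/ before /l/ → [l] (total assimilation)
/s/ before /d/ → [d] (total assimilation)

[ʒelleddava]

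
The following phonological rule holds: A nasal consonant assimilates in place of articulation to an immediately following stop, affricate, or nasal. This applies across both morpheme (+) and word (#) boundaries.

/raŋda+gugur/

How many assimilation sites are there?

/ŋ/ before /d/ (alveolar) → [n]
1 segment changes.

1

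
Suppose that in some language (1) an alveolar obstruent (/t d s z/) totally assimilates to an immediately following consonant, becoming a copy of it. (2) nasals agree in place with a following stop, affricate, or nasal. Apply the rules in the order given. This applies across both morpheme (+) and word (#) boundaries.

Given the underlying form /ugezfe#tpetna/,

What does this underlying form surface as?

[ugeffe#ppenna]

Rule 1: /z/ before /f/ → [f] (total assimilation)
Rule 1: /t/ before /p/ → [p] (total assimilation)
Rule 1: /t/ before /n/ → [n] (total assimilation)
After rule 1: ugeffe#ppenna
Rule 2: no segment meets the rule's conditions; no change.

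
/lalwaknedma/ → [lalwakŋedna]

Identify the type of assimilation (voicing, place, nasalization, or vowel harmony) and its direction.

place assimilation, progressive

/n/→[ŋ] /m/→[n].
Each target copies a feature from the preceding segment, so the direction is progressive.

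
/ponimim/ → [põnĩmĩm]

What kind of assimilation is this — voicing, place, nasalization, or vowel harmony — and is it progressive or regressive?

nasalization, regressive

/o/→[õ] /i/→[ĩ] /i/→[ĩ].
Each target copies a feature from the following segment, so the direction is regressive.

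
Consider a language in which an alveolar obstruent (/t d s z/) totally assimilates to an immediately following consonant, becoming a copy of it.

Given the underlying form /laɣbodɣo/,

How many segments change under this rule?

/d/ before /ɣ/ → [ɣ] (total assimilation)
1 segment changes.

1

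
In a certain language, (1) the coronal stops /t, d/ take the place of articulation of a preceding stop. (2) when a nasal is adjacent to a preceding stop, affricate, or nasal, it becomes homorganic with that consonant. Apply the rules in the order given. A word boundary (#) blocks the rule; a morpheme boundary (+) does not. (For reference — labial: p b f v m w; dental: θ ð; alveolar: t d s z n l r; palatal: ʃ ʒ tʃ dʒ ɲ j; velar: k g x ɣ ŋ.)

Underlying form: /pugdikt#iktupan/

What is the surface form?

[puggikk#ikkupan]

Rule 1: /d/ after /g/ (velar) → [g]
Rule 1: /t/ after /k/ (velar) → [k]
Rule 1: /t/ after /k/ (velar) → [k]
After rule 1: puggikk#ikkupan
Rule 2: no segment meets the rule's conditions; no change.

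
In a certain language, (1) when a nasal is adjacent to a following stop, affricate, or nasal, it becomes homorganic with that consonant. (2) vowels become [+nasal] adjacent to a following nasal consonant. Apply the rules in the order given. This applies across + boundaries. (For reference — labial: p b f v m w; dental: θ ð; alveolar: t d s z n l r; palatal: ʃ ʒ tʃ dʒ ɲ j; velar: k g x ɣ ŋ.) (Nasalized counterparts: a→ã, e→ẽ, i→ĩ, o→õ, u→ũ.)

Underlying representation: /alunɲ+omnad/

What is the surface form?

Rule 1: /n/ before /ɲ/ (palatal) → [ɲ]
Rule 1: /m/ before /n/ (alveolar) → [n]
After rule 1: aluɲɲ+onnad
Rule 2: /u/ before nasal /ɲ/ → [ũ]
Rule 2: /o/ before nasal /n/ → [õ]

[alũɲɲ+õnnad]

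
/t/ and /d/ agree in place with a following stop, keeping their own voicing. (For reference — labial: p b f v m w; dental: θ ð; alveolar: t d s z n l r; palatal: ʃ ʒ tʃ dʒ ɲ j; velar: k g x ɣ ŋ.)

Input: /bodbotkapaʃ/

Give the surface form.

[bobbokkapaʃ]

/d/ before /b/ (labial) → [b]
/t/ before /k/ (velar) → [k]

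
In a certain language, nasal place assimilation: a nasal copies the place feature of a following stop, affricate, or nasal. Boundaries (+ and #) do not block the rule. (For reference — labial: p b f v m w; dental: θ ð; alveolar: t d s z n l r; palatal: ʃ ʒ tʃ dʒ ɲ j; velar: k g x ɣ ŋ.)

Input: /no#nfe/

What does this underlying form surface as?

[no#nfe]

no segment meets the rule's conditions; no change.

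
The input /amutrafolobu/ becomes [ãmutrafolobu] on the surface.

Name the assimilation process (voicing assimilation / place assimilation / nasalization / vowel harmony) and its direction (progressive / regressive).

/a/→[ã].
Each target copies a feature from the following segment, so the direction is regressive.

nasalization, regressive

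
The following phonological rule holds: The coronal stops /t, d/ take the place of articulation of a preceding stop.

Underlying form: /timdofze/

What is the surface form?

no segment meets the rule's conditions; no change.

[timdofze]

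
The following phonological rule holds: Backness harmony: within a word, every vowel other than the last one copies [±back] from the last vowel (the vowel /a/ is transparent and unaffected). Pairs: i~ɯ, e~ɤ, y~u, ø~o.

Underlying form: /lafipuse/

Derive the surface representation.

/u/ harmonizes with /e/ ([-back]) → [y]

[lafipyse]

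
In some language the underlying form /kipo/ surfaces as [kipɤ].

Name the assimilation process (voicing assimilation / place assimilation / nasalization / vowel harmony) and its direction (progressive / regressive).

/o/→[ɤ].
Vowels agree with the first vowel, so the harmony is progressive.

vowel harmony, progressive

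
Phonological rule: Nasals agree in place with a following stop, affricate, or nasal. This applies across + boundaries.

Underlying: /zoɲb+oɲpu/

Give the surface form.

/ɲ/ before /b/ (labial) → [m]
/ɲ/ before /p/ (labial) → [m]

[zomb+ompu]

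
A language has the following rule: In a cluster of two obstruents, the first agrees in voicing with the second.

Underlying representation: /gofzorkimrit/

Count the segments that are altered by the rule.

1

/f/ before /z/ (voiced) → [v]
1 segment changes.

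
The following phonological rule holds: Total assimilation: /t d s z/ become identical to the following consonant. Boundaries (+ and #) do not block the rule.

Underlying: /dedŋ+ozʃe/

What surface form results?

[deŋŋ+oʃʃe]

/d/ before /ŋ/ → [ŋ] (total assimilation)
/z/ before /ʃ/ → [ʃ] (total assimilation)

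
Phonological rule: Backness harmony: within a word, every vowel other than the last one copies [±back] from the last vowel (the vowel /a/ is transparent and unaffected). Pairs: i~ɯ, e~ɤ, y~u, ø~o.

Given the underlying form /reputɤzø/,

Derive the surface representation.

/u/ harmonizes with /ø/ ([-back]) → [y]
/ɤ/ harmonizes with /ø/ ([-back]) → [e]

[repytezø]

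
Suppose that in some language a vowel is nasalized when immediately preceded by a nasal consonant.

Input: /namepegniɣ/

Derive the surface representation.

/a/ after nasal /n/ → [ã]
/e/ after nasal /m/ → [ẽ]
/i/ after nasal /n/ → [ĩ]

[nãmẽpegnĩɣ]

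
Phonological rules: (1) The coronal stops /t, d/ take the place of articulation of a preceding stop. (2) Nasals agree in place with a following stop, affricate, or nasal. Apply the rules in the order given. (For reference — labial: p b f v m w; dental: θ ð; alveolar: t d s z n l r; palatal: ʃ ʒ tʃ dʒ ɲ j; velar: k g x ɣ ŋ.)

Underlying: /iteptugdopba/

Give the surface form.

[iteppuggopba]

Rule 1: /t/ after /p/ (labial) → [p]
Rule 1: /d/ after /g/ (velar) → [g]
After rule 1: iteppuggopba
Rule 2: no segment meets the rule's conditions; no change.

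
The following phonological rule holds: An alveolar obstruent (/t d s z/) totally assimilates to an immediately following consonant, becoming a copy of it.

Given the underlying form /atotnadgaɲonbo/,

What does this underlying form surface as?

/t/ before /n/ → [n] (total assimilation)
/d/ before /g/ → [g] (total assimilation)

[atonnaggaɲonbo]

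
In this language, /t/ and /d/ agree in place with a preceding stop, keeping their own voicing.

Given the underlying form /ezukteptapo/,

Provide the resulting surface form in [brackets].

/t/ after /k/ (velar) → [k]
/t/ after /p/ (labial) → [p]

[ezukkeppapo]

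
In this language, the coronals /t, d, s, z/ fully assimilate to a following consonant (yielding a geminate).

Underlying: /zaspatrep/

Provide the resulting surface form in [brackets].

/s/ before /p/ → [p] (total assimilation)
/t/ before /r/ → [r] (total assimilation)

[zapparrep]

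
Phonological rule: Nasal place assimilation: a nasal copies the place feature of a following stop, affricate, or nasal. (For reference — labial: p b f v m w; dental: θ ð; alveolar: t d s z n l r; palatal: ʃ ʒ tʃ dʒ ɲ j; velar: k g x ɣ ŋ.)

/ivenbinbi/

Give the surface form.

[ivembimbi]

/n/ before /b/ (labial) → [m]
/n/ before /b/ (labial) → [m]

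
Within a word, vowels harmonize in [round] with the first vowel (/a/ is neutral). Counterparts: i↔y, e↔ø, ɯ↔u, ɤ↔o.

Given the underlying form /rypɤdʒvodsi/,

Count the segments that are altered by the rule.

/ɤ/ harmonizes with /y/ ([+round]) → [o]
/i/ harmonizes with /y/ ([+round]) → [y]
2 segments change.

2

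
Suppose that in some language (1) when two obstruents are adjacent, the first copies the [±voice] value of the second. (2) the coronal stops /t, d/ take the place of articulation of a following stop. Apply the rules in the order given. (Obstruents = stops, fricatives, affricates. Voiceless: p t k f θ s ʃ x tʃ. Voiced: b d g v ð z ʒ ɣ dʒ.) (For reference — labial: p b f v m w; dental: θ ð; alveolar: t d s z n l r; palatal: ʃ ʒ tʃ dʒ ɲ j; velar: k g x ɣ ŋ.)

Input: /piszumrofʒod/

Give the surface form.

Rule 1: /s/ before /z/ (voiced) → [z]
Rule 1: /f/ before /ʒ/ (voiced) → [v]
After rule 1: pizzumrovʒod
Rule 2: no segment meets the rule's conditions; no change.

[pizzumrovʒod]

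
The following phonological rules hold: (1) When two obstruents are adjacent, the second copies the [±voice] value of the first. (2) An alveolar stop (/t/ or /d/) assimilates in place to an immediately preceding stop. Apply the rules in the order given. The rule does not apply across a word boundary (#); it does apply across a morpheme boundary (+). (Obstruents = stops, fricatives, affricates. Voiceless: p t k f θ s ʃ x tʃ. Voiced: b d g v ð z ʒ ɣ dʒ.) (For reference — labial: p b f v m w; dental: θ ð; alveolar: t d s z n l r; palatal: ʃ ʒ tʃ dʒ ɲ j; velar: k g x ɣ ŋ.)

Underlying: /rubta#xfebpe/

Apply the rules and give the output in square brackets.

[rubba#xfebbe]

Rule 1: /t/ after /b/ (voiced) → [d]
Rule 1: /p/ after /b/ (voiced) → [b]
After rule 1: rubda#xfebbe
Rule 2: /d/ after /b/ (labial) → [b]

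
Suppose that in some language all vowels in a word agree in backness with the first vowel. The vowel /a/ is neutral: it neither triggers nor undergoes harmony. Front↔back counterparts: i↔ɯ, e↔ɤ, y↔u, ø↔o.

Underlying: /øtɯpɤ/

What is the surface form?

/ɯ/ harmonizes with /ø/ ([-back]) → [i]
/ɤ/ harmonizes with /ø/ ([-back]) → [e]

[øtipe]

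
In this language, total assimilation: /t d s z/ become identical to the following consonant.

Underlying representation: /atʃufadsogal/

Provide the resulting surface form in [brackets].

/d/ before /s/ → [s] (total assimilation)

[atʃufassogal]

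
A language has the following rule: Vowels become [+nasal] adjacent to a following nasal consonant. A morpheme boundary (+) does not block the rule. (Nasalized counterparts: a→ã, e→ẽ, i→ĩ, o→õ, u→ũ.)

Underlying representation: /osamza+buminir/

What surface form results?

[osãmza+bũmĩnir]

/a/ before nasal /m/ → [ã]
/u/ before nasal /m/ → [ũ]
/i/ before nasal /n/ → [ĩ]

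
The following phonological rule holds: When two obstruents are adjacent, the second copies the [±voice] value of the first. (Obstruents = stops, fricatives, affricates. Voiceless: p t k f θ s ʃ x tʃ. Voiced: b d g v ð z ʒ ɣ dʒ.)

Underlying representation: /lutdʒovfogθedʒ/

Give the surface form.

/dʒ/ after /t/ (voiceless) → [tʃ]
/f/ after /v/ (voiced) → [v]
/θ/ after /g/ (voiced) → [ð]

[luttʃovvogðedʒ]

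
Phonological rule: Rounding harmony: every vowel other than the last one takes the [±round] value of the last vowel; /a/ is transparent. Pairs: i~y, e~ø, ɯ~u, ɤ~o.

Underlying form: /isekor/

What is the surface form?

/i/ harmonizes with /o/ ([+round]) → [y]
/e/ harmonizes with /o/ ([+round]) → [ø]

[ysøkor]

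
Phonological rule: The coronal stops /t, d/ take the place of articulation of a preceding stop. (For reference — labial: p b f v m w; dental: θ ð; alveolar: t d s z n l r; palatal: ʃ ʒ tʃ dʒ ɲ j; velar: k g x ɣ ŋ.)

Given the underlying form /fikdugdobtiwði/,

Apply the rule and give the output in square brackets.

/d/ after /k/ (velar) → [g]
/d/ after /g/ (velar) → [g]
/t/ after /b/ (labial) → [p]

[fikguggobpiwði]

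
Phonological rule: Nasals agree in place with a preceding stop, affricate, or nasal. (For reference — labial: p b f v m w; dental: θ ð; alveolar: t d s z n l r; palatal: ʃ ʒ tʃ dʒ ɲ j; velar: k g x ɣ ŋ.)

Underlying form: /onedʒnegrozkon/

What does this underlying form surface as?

[onedʒɲegrozkon]

/n/ after /dʒ/ (palatal) → [ɲ]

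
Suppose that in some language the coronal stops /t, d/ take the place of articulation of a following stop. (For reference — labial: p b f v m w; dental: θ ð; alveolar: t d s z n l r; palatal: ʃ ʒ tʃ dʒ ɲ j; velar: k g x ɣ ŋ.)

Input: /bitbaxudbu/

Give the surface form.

[bipbaxubbu]

/t/ before /b/ (labial) → [p]
/d/ before /b/ (labial) → [b]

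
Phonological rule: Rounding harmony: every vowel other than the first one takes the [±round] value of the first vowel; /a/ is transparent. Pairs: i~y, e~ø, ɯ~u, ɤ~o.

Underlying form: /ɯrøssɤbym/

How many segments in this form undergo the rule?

2

/ø/ harmonizes with /ɯ/ ([-round]) → [e]
/y/ harmonizes with /ɯ/ ([-round]) → [i]
2 segments change.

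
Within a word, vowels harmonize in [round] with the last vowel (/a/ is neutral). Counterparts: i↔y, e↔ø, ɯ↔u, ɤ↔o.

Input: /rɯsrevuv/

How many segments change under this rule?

/ɯ/ harmonizes with /u/ ([+round]) → [u]
/e/ harmonizes with /u/ ([+round]) → [ø]
2 segments change.

2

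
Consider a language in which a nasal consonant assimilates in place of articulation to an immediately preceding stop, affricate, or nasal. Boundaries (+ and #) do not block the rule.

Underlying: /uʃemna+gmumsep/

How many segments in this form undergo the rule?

2

/n/ after /m/ (labial) → [m]
/m/ after /g/ (velar) → [ŋ]
2 segments change.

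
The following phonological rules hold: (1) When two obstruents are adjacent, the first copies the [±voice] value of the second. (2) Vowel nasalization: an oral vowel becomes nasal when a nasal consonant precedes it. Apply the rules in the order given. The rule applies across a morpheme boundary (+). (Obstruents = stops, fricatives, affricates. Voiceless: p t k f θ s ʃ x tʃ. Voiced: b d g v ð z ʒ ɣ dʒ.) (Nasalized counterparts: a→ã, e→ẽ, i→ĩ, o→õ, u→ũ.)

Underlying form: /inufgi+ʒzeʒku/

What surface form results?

[inũvgi+ʒzeʃku]

Rule 1: /f/ before /g/ (voiced) → [v]
Rule 1: /ʒ/ before /k/ (voiceless) → [ʃ]
After rule 1: inuvgi+ʒzeʃku
Rule 2: /u/ after nasal /n/ → [ũ]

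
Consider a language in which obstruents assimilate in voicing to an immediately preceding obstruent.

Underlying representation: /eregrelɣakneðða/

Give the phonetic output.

no segment meets the rule's conditions; no change.

[eregrelɣakneðða]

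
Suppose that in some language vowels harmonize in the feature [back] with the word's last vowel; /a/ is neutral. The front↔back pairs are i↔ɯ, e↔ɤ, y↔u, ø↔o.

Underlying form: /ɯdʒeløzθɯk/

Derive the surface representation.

/e/ harmonizes with /ɯ/ ([+back]) → [ɤ]
/ø/ harmonizes with /ɯ/ ([+back]) → [o]

[ɯdʒɤlozθɯk]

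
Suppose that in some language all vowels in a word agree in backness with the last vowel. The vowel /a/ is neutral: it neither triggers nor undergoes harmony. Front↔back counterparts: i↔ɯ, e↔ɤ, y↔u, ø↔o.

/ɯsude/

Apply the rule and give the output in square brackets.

[isyde]

/ɯ/ harmonizes with /e/ ([-back]) → [i]
/u/ harmonizes with /e/ ([-back]) → [y]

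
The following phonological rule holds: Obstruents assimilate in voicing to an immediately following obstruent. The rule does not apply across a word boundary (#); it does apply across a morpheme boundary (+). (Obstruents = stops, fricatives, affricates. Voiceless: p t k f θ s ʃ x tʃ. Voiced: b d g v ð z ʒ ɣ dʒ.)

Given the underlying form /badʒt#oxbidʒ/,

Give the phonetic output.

[batʃt#oɣbidʒ]

/dʒ/ before /t/ (voiceless) → [tʃ]
/x/ before /b/ (voiced) → [ɣ]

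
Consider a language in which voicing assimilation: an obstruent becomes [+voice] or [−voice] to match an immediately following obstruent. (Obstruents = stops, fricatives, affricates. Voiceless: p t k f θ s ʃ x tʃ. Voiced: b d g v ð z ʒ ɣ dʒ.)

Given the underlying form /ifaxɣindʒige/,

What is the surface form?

/x/ before /ɣ/ (voiced) → [ɣ]

[ifaɣɣindʒige]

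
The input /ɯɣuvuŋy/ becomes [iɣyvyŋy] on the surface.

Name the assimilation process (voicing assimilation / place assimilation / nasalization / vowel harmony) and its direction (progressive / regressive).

vowel harmony, regressive

/ɯ/→[i] /u/→[y] /u/→[y].
Vowels agree with the last vowel, so the harmony is regressive.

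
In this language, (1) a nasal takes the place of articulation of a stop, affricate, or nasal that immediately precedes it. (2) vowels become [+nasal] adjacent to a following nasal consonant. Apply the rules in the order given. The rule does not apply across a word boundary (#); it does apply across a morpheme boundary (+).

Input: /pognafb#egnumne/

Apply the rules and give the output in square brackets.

[pogŋafb#egŋũmme]

Rule 1: /n/ after /g/ (velar) → [ŋ]
Rule 1: /n/ after /g/ (velar) → [ŋ]
Rule 1: /n/ after /m/ (labial) → [m]
After rule 1: pogŋafb#egŋumme
Rule 2: /u/ before nasal /m/ → [ũ]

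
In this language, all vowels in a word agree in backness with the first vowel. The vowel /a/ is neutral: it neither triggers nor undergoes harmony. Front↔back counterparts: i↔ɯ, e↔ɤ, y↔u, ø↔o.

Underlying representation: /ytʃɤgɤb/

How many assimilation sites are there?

/ɤ/ harmonizes with /y/ ([-back]) → [e]
/ɤ/ harmonizes with /y/ ([-back]) → [e]
2 segments change.

2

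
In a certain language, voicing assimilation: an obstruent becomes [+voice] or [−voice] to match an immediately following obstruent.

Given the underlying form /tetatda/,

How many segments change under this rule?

1

/t/ before /d/ (voiced) → [d]
1 segment changes.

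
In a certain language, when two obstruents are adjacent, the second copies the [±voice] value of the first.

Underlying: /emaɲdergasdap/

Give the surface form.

[emaɲdergastap]

/d/ after /s/ (voiceless) → [t]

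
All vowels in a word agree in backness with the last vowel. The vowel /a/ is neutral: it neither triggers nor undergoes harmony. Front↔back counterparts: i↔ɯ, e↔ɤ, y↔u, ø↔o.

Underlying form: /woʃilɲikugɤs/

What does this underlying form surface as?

/i/ harmonizes with /ɤ/ ([+back]) → [ɯ]
/i/ harmonizes with /ɤ/ ([+back]) → [ɯ]

[woʃɯlɲɯkugɤs]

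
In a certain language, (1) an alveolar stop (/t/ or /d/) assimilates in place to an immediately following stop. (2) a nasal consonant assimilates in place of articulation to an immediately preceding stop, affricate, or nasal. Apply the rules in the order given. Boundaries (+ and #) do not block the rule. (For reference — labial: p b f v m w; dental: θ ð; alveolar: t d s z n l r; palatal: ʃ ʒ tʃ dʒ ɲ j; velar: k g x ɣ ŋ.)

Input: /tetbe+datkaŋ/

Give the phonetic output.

Rule 1: /t/ before /b/ (labial) → [p]
Rule 1: /t/ before /k/ (velar) → [k]
After rule 1: tepbe+dakkaŋ
Rule 2: no segment meets the rule's conditions; no change.

[tepbe+dakkaŋ]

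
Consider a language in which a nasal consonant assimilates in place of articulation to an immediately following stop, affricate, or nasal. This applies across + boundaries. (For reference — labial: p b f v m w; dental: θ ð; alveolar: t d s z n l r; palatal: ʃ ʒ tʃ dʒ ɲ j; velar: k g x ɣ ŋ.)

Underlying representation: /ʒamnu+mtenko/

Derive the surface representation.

[ʒannu+nteŋko]

/m/ before /n/ (alveolar) → [n]
/m/ before /t/ (alveolar) → [n]
/n/ before /k/ (velar) → [ŋ]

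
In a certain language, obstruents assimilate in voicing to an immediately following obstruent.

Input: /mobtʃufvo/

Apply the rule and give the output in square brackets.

/b/ before /tʃ/ (voiceless) → [p]
/f/ before /v/ (voiced) → [v]

[moptʃuvvo]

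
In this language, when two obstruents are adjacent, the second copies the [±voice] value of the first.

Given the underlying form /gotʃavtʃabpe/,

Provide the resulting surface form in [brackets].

/tʃ/ after /v/ (voiced) → [dʒ]
/p/ after /b/ (voiced) → [b]

[gotʃavdʒabbe]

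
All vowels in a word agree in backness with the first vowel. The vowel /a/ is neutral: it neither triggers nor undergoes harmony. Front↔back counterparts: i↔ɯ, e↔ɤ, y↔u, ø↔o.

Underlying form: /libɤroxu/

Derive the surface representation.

[liberøxy]

/ɤ/ harmonizes with /i/ ([-back]) → [e]
/o/ harmonizes with /i/ ([-back]) → [ø]
/u/ harmonizes with /i/ ([-back]) → [y]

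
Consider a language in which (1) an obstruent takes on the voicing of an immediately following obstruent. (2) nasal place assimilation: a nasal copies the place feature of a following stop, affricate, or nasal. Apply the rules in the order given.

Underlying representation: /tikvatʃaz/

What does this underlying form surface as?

[tigvatʃaz]

Rule 1: /k/ before /v/ (voiced) → [g]
After rule 1: tigvatʃaz
Rule 2: no segment meets the rule's conditions; no change.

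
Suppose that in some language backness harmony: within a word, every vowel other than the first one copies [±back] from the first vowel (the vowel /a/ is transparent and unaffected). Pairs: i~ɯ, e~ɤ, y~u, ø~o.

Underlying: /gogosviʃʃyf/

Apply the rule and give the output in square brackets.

[gogosvɯʃʃuf]

/i/ harmonizes with /o/ ([+back]) → [ɯ]
/y/ harmonizes with /o/ ([+back]) → [u]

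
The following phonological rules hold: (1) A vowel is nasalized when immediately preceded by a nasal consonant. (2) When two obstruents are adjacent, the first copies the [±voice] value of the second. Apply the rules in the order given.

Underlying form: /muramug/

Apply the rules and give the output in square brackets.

[mũramũg]

Rule 1: /u/ after nasal /m/ → [ũ]
Rule 1: /u/ after nasal /m/ → [ũ]
After rule 1: mũramũg
Rule 2: no segment meets the rule's conditions; no change.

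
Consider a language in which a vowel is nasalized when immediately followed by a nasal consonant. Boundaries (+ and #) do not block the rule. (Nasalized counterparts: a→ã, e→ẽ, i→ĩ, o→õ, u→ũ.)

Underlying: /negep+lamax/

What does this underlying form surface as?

[negep+lãmax]

/a/ before nasal /m/ → [ã]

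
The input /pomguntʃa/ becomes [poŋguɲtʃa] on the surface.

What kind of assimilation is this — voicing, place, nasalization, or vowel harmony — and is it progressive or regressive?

/m/→[ŋ] /n/→[ɲ].
Each target copies a feature from the following segment, so the direction is regressive.

place assimilation, regressive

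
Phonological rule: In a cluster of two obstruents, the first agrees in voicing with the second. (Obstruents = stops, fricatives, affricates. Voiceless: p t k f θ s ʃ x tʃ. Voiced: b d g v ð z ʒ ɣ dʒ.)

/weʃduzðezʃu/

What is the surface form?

/ʃ/ before /d/ (voiced) → [ʒ]
/z/ before /ʃ/ (voiceless) → [s]

[weʒduzðesʃu]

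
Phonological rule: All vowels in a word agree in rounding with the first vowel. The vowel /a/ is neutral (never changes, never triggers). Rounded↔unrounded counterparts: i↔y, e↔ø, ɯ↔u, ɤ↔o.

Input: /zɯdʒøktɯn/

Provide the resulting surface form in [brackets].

[zɯdʒektɯn]

/ø/ harmonizes with /ɯ/ ([-round]) → [e]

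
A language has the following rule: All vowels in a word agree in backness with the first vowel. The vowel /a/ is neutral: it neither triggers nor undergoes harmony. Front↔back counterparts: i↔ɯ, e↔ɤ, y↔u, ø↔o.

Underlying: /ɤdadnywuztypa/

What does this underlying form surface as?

/y/ harmonizes with /ɤ/ ([+back]) → [u]
/y/ harmonizes with /ɤ/ ([+back]) → [u]

[ɤdadnuwuztupa]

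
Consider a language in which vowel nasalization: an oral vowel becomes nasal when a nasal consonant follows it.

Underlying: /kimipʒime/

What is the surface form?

[kĩmipʒĩme]

/i/ before nasal /m/ → [ĩ]
/i/ before nasal /m/ → [ĩ]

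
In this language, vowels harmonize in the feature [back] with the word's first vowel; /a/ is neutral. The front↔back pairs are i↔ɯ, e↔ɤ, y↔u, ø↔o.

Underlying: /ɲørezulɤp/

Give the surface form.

/u/ harmonizes with /ø/ ([-back]) → [y]
/ɤ/ harmonizes with /ø/ ([-back]) → [e]

[ɲørezylep]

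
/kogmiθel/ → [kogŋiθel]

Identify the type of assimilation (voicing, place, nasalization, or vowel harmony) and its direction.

/m/→[ŋ].
Each target copies a feature from the preceding segment, so the direction is progressive.

place assimilation, progressive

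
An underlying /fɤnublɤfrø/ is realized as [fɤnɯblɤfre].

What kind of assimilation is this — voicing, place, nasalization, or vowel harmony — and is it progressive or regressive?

vowel harmony, progressive

/u/→[ɯ] /ø/→[e].
Vowels agree with the first vowel, so the harmony is progressive.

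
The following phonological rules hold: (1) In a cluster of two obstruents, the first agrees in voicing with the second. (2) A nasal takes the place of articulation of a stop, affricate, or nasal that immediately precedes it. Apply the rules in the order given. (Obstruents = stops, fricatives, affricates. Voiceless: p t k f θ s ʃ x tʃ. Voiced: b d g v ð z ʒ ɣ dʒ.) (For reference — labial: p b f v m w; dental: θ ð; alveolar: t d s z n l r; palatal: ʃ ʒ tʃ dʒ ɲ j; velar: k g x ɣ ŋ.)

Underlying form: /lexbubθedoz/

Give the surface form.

[leɣbupθedoz]

Rule 1: /x/ before /b/ (voiced) → [ɣ]
Rule 1: /b/ before /θ/ (voiceless) → [p]
After rule 1: leɣbupθedoz
Rule 2: no segment meets the rule's conditions; no change.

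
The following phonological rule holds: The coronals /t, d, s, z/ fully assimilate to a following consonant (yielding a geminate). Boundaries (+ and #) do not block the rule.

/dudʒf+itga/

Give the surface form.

/t/ before /g/ → [g] (total assimilation)

[dudʒf+igga]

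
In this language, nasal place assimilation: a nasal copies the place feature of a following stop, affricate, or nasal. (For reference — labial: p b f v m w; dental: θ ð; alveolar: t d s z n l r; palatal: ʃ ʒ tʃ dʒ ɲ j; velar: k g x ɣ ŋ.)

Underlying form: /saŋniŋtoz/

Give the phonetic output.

[sannintoz]

/ŋ/ before /n/ (alveolar) → [n]
/ŋ/ before /t/ (alveolar) → [n]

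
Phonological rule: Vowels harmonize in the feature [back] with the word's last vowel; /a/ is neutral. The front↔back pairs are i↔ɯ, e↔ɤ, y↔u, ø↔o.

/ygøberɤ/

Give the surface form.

[ugobɤrɤ]

/y/ harmonizes with /ɤ/ ([+back]) → [u]
/ø/ harmonizes with /ɤ/ ([+back]) → [o]
/e/ harmonizes with /ɤ/ ([+back]) → [ɤ]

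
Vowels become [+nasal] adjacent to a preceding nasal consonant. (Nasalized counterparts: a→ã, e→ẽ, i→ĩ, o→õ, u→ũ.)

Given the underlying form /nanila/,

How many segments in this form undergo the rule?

/a/ after nasal /n/ → [ã]
/i/ after nasal /n/ → [ĩ]
2 segments change.

2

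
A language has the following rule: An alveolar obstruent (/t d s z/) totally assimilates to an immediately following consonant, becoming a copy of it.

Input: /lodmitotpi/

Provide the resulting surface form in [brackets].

[lommitoppi]

/d/ before /m/ → [m] (total assimilation)
/t/ before /p/ → [p] (total assimilation)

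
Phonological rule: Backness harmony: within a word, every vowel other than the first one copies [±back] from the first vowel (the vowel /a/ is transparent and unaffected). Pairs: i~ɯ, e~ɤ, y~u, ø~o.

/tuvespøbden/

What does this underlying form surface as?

[tuvɤspobdɤn]

/e/ harmonizes with /u/ ([+back]) → [ɤ]
/ø/ harmonizes with /u/ ([+back]) → [o]
/e/ harmonizes with /u/ ([+back]) → [ɤ]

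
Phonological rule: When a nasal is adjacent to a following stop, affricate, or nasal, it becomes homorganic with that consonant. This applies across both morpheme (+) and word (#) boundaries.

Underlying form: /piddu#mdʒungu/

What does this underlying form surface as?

/m/ before /dʒ/ (palatal) → [ɲ]
/n/ before /g/ (velar) → [ŋ]

[piddu#ɲdʒuŋgu]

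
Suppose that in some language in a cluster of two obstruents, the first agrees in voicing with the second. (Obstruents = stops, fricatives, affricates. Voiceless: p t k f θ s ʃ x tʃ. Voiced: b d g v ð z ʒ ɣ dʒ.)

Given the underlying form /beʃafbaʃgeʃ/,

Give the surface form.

[beʃavbaʒgeʃ]

/f/ before /b/ (voiced) → [v]
/ʃ/ before /g/ (voiced) → [ʒ]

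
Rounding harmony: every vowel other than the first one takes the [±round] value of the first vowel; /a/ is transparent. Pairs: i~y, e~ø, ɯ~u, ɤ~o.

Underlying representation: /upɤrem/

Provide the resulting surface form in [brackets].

/ɤ/ harmonizes with /u/ ([+round]) → [o]
/e/ harmonizes with /u/ ([+round]) → [ø]

[uporøm]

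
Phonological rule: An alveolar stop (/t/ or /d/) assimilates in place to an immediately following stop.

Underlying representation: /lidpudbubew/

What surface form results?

[libpubbubew]

/d/ before /p/ (labial) → [b]
/d/ before /b/ (labial) → [b]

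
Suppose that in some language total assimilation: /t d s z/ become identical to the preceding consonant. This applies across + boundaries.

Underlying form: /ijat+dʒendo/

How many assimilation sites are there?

/d/ after /n/ → [n] (total assimilation)
1 segment changes.

1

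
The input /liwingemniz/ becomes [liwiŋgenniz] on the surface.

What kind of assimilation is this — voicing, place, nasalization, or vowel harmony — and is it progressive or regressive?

place assimilation, regressive

/n/→[ŋ] /m/→[n].
Each target copies a feature from the following segment, so the direction is regressive.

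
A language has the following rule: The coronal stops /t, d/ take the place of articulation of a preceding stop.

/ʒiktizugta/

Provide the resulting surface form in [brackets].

/t/ after /k/ (velar) → [k]
/t/ after /g/ (velar) → [k]

[ʒikkizugka]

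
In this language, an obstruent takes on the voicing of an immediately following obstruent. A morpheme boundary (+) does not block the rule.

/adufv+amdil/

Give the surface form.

[aduvv+amdil]

/f/ before /v/ (voiced) → [v]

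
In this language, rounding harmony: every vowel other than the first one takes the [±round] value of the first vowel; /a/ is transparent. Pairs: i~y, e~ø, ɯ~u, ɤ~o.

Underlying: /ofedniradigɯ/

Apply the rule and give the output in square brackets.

/e/ harmonizes with /o/ ([+round]) → [ø]
/i/ harmonizes with /o/ ([+round]) → [y]
/i/ harmonizes with /o/ ([+round]) → [y]
/ɯ/ harmonizes with /o/ ([+round]) → [u]

[ofødnyradygu]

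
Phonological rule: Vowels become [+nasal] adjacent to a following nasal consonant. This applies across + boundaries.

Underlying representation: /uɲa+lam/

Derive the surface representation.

/u/ before nasal /ɲ/ → [ũ]
/a/ before nasal /m/ → [ã]

[ũɲa+lãm]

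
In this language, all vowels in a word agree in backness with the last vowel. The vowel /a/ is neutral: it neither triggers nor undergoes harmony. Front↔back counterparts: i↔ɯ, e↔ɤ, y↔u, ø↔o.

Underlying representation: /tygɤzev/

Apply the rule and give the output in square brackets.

[tygezev]

/ɤ/ harmonizes with /e/ ([-back]) → [e]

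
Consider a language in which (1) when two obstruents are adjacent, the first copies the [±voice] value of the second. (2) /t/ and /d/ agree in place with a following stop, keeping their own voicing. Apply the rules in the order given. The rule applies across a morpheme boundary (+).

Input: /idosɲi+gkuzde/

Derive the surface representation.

[idosɲi+kkuzde]

Rule 1: /g/ before /k/ (voiceless) → [k]
After rule 1: idosɲi+kkuzde
Rule 2: no segment meets the rule's conditions; no change.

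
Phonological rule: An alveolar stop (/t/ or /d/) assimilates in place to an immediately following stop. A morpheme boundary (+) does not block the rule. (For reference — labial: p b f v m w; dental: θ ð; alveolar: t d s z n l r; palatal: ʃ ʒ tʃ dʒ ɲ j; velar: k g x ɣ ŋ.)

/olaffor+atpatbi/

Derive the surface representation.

/t/ before /p/ (labial) → [p]
/t/ before /b/ (labial) → [p]

[olaffor+appapbi]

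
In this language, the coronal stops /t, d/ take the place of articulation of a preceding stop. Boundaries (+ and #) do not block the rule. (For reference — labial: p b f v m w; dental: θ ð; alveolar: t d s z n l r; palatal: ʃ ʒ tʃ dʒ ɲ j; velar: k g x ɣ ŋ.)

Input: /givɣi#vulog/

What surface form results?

[givɣi#vulog]

no segment meets the rule's conditions; no change.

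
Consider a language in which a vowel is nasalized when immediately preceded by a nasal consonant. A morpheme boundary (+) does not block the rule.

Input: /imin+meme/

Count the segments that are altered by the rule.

3

/i/ after nasal /m/ → [ĩ]
/e/ after nasal /m/ → [ẽ]
/e/ after nasal /m/ → [ẽ]
3 segments change.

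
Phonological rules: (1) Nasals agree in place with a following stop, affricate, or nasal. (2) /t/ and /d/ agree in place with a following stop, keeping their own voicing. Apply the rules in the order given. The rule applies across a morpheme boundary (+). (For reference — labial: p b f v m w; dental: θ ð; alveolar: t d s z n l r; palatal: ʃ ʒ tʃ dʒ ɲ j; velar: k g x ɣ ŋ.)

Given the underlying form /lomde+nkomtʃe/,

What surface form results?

Rule 1: /m/ before /d/ (alveolar) → [n]
Rule 1: /n/ before /k/ (velar) → [ŋ]
Rule 1: /m/ before /tʃ/ (palatal) → [ɲ]
After rule 1: londe+ŋkoɲtʃe
Rule 2: no segment meets the rule's conditions; no change.

[londe+ŋkoɲtʃe]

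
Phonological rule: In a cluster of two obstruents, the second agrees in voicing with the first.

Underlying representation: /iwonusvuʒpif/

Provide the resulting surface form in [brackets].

[iwonusfuʒbif]

/v/ after /s/ (voiceless) → [f]
/p/ after /ʒ/ (voiced) → [b]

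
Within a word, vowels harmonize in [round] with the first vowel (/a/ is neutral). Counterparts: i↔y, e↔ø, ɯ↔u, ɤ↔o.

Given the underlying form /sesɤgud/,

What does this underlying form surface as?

[sesɤgɯd]

/u/ harmonizes with /e/ ([-round]) → [ɯ]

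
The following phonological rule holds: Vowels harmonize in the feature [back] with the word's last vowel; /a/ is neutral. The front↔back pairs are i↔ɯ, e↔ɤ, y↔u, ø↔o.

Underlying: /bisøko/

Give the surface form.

/i/ harmonizes with /o/ ([+back]) → [ɯ]
/ø/ harmonizes with /o/ ([+back]) → [o]

[bɯsoko]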